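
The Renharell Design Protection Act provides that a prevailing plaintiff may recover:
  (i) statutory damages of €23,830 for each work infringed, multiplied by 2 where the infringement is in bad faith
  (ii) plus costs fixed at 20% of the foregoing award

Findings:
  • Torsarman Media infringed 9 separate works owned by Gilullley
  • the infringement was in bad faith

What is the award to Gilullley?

€514,728

Statutory damages: 9 × €23,830 = €214,470
Doubled: 2 × €214,470 = €428,940
Costs: 20% of €428,940 = €85,788
Award plus costs: €428,940 + €85,788 = €514,728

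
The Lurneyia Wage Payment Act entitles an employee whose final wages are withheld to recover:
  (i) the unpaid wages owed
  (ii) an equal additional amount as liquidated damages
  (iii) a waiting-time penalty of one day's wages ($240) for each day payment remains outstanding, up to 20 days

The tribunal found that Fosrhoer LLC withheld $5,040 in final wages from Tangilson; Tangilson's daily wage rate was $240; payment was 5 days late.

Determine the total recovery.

Liquidated damages (equal amount): $5,040
Penalty days: min(5, 20) = 5
Waiting-time penalty: 5 × $240 = $1,200
Total award: $5,040 + $5,040 + $1,200 = $11,280

$11,280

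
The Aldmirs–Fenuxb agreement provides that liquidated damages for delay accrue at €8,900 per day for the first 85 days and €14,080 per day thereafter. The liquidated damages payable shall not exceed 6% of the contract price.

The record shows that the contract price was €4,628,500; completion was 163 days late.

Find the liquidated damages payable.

€277,710

First 85 days: 85 × €8,900 = €756,500
Remaining days: (163 − 85) × €14,080 = €1,098,240
Accrued per-day damages: €756,500 + €1,098,240 = €1,854,740
Cap: 6% of €4,628,500 = €277,710
Cap at €277,710: €1,854,740 exceeds the cap → €277,710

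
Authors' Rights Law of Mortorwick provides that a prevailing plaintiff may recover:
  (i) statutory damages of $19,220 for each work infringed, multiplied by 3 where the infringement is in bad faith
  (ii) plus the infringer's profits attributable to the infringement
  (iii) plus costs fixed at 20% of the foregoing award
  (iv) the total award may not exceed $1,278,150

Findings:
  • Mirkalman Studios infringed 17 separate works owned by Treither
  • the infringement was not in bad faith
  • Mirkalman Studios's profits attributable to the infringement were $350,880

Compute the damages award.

Statutory damages: 17 × $19,220 = $326,740
Infringement not in bad faith: no ×3 enhancement.
Combined award: $326,740 + $350,880 = $677,620
Costs: 20% of $677,620 = $135,524
Award plus costs: $677,620 + $135,524 = $813,144
Cap at $1,278,150: $813,144 is within the cap, no reduction.

Award: $813,144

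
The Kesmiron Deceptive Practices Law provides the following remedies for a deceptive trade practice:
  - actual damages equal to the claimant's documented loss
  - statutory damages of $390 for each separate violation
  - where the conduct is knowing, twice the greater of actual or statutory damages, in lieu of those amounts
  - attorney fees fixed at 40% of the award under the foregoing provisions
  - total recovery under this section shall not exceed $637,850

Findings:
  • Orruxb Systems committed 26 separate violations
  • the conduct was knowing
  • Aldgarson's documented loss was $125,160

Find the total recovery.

Statutory damages: 26 × $390 = $10,140
Greater of actual damages ($125,160) or statutory damages ($10,140): $125,160
Doubled: 2 × $125,160 = $250,320
Attorney fees: 40% of $250,320 = $100,128
Total before cap: $250,320 + $100,128 = $350,448
Cap at $637,850: $350,448 is within the cap, no reduction.

$350,448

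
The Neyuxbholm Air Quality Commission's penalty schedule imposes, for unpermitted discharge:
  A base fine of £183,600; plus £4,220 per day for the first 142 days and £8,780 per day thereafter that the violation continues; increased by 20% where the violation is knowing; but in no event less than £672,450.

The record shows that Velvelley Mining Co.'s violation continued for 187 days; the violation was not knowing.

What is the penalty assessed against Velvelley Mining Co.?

Civil penalty: £1,177,940

First 142 days: 142 × £4,220 = £599,240
Remaining days: (187 − 142) × £8,780 = £395,100
Per-day component: £599,240 + £395,100 = £994,340
Base plus per-day: £183,600 + £994,340 = £1,177,940
The violation was not knowing: no 20% increase.
Minimum £672,450: £1,177,940 meets the minimum, no increase.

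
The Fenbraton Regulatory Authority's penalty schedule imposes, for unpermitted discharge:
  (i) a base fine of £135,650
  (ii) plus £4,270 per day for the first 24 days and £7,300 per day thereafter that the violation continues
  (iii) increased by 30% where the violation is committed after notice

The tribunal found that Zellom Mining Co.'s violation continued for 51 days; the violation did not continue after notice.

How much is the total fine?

First 24 days: 24 × £4,270 = £102,480
Remaining days: (51 − 24) × £7,300 = £197,100
Per-day component: £102,480 + £197,100 = £299,580
Base plus per-day: £135,650 + £299,580 = £435,230
The violation did not continue after notice: no 30% increase.

Civil penalty: £435,230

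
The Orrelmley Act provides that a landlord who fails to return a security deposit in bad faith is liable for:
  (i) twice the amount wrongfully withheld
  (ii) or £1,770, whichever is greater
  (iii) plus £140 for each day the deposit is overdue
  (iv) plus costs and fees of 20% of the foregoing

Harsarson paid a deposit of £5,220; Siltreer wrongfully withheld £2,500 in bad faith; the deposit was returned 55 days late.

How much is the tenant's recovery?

Doubled: 2 × £2,500 = £5,000
Minimum £1,770: £5,000 meets the minimum, no increase.
Late-return penalty: 55 × £140 = £7,700
Damages plus late penalty: £5,000 + £7,700 = £12,700
Costs and fees: 20% of £12,700 = £2,540
Total recovery: £12,700 + £2,540 = £15,240

£15,240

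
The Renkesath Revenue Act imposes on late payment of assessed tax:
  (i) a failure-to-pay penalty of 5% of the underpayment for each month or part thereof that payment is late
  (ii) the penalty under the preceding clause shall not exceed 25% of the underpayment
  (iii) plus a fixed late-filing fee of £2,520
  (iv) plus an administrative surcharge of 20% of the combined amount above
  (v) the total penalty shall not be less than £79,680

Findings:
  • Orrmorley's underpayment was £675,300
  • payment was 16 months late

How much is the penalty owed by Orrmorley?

Accrued rate: 5% × 16 = 80%, capped at 25% → 25%
Failure-to-pay penalty: 25% of £675,300 = £168,825
Penalty before surcharge: £168,825 + £2,520 = £171,345
Administrative surcharge: 20% of £171,345 = £34,269
Total penalty: £171,345 + £34,269 = £205,614
Minimum £79,680: £205,614 meets the minimum, no increase.

£205,614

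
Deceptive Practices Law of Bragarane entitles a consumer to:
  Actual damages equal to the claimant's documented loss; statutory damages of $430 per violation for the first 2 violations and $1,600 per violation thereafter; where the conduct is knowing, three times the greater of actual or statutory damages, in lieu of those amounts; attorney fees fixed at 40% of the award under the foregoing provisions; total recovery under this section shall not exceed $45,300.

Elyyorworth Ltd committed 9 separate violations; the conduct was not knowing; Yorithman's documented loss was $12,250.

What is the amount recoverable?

First 2 violations: 2 × $430 = $860
Remaining violations: (9 − 2) × $1,600 = $11,200
Statutory damages: $860 + $11,200 = $12,060
Conduct not knowing: the in-lieu enhancement does not apply.
Actual plus statutory damages: $12,250 + $12,060 = $24,310
Attorney fees: 40% of $24,310 = $9,724
Total before cap: $24,310 + $9,724 = $34,034
Cap at $45,300: $34,034 is within the cap, no reduction.

Total recovery: $34,034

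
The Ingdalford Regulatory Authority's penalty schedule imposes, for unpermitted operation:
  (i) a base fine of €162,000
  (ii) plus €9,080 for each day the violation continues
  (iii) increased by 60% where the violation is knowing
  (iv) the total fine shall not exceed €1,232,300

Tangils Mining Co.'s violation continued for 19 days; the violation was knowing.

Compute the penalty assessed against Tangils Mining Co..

Per-day component: 19 × €9,080 = €172,520
Base plus per-day: €162,000 + €172,520 = €334,520
Enhancement: 60% of €334,520 = €200,712
Enhanced fine: €334,520 + €200,712 = €535,232
Cap at €1,232,300: €535,232 is within the cap, no reduction.

€535,232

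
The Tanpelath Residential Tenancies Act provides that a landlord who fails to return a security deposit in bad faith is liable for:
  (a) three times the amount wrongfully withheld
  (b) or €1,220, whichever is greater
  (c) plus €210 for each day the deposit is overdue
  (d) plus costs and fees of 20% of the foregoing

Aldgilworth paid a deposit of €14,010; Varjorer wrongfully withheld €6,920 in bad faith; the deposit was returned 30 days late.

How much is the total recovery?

€32,472

Trebled: 3 × €6,920 = €20,760
Minimum €1,220: €20,760 meets the minimum, no increase.
Late-return penalty: 30 × €210 = €6,300
Damages plus late penalty: €20,760 + €6,300 = €27,060
Costs and fees: 20% of €27,060 = €5,412
Total recovery: €27,060 + €5,412 = €32,472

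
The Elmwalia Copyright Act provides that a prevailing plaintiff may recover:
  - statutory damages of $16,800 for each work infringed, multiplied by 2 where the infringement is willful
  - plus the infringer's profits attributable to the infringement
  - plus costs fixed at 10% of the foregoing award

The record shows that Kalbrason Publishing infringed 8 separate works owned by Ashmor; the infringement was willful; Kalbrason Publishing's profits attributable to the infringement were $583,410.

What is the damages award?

$937,431

Statutory damages: 8 × $16,800 = $134,400
Doubled: 2 × $134,400 = $268,800
Combined award: $268,800 + $583,410 = $852,210
Costs: 10% of $852,210 = $85,221
Award plus costs: $852,210 + $85,221 = $937,431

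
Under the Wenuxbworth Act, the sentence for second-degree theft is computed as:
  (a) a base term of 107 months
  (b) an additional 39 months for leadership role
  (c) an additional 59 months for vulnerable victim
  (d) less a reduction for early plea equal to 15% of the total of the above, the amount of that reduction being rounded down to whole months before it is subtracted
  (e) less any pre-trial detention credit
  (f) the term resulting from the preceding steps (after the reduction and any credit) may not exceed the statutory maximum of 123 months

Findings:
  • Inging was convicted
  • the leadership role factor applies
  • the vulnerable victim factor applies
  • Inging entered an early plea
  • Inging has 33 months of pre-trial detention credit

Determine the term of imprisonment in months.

123 months

Leadership role enhancement: +39 months
Vulnerable victim enhancement: +59 months
Adjusted term: 107 months + 39 months + 59 months = 205 months
Early plea reduction: 15% of 205 months = 30 months (rounded down)
After reduction: 205 − 30 = 175 months
Less pre-trial detention credit: 175 months − 33 months = 142 months
Cap at 123 months: 142 months exceeds the cap → 123 months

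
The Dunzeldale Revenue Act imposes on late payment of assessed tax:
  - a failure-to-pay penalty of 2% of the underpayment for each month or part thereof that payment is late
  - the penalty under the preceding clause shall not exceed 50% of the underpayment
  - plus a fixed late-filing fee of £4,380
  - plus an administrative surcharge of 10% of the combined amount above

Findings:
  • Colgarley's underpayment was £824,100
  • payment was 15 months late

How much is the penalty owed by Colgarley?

Accrued rate: 2% × 15 = 30%, capped at 50% → 30%
Failure-to-pay penalty: 30% of £824,100 = £247,230
Penalty before surcharge: £247,230 + £4,380 = £251,610
Administrative surcharge: 10% of £251,610 = £25,161
Total penalty: £251,610 + £25,161 = £276,771

£276,771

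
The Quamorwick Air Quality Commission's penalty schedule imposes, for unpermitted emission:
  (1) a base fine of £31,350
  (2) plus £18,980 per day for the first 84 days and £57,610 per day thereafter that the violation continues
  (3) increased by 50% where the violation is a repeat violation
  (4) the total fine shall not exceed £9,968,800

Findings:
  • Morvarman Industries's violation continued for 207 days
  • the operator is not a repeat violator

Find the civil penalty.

£8,711,700

First 84 days: 84 × £18,980 = £1,594,320
Remaining days: (207 − 84) × £57,610 = £7,086,030
Per-day component: £1,594,320 + £7,086,030 = £8,680,350
Base plus per-day: £31,350 + £8,680,350 = £8,711,700
The operator is not a repeat violator: no 50% increase.
Cap at £9,968,800: £8,711,700 is within the cap, no reduction.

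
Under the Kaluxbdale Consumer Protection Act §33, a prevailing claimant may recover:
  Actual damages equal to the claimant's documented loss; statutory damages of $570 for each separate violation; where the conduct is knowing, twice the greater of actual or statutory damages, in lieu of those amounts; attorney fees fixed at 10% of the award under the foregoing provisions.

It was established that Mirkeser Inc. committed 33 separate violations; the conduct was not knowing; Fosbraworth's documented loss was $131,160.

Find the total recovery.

$164,967

Statutory damages: 33 × $570 = $18,810
Conduct not knowing: the in-lieu enhancement does not apply.
Actual plus statutory damages: $131,160 + $18,810 = $149,970
Attorney fees: 10% of $149,970 = $14,997
Total recovery: $149,970 + $14,997 = $164,967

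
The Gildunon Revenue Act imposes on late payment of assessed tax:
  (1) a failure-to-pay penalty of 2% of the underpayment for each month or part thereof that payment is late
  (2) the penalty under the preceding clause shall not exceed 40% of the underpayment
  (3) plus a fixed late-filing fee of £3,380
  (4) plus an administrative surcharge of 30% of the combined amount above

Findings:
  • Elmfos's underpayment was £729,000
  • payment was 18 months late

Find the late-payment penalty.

£345,566

Accrued rate: 2% × 18 = 36%, capped at 40% → 36%
Failure-to-pay penalty: 36% of £729,000 = £262,440
Penalty before surcharge: £262,440 + £3,380 = £265,820
Administrative surcharge: 30% of £265,820 = £79,746
Total penalty: £265,820 + £79,746 = £345,566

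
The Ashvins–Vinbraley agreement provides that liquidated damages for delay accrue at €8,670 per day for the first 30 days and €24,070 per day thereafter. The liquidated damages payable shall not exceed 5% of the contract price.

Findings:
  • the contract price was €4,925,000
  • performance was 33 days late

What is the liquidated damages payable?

First 30 days: 30 × €8,670 = €260,100
Remaining days: (33 − 30) × €24,070 = €72,210
Accrued per-day damages: €260,100 + €72,210 = €332,310
Cap: 5% of €4,925,000 = €246,250
Cap at €246,250: €332,310 exceeds the cap → €246,250

€246,250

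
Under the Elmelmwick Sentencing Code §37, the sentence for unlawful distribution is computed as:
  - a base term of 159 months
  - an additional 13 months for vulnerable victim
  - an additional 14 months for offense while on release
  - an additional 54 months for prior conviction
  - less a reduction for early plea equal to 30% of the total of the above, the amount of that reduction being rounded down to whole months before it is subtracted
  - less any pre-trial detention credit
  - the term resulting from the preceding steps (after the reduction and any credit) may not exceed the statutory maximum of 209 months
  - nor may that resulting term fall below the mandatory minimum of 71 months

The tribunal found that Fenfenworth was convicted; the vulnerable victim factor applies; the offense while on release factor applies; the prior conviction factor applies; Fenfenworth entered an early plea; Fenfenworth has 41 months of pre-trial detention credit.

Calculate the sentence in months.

Vulnerable victim enhancement: +13 months
Offense while on release enhancement: +14 months
Prior conviction enhancement: +54 months
Adjusted term: 159 months + 13 months + 14 months + 54 months = 240 months
Early plea reduction: 30% of 240 months = 72 months (rounded down)
After reduction: 240 − 72 = 168 months
Less pre-trial detention credit: 168 months − 41 months = 127 months
Cap at 209 months: 127 months is within the cap, no reduction.
Minimum 71 months: 127 months meets the minimum, no increase.

127 months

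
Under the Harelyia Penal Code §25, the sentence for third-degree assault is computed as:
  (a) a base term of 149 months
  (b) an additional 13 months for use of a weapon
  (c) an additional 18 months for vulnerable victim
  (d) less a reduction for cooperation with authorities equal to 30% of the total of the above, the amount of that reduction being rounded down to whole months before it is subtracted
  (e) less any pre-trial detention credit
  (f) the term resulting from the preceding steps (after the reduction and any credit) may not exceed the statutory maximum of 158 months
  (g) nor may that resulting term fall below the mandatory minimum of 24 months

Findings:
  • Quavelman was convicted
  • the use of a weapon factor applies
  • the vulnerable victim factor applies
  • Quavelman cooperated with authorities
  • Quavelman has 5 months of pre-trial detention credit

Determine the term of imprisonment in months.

Sentence: 121 months

Use of a weapon enhancement: +13 months
Vulnerable victim enhancement: +18 months
Adjusted term: 149 months + 13 months + 18 months = 180 months
Cooperation with authorities reduction: 30% of 180 months = 54 months (rounded down)
After reduction: 180 − 54 = 126 months
Less pre-trial detention credit: 126 months − 5 months = 121 months
Cap at 158 months: 121 months is within the cap, no reduction.
Minimum 24 months: 121 months meets the minimum, no increase.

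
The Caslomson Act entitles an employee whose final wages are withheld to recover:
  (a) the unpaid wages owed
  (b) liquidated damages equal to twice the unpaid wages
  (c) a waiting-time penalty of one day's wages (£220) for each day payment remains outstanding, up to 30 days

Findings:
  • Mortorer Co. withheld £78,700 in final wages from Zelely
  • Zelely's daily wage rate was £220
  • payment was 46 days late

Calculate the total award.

Doubled: 2 × £78,700 = £157,400
Penalty days: min(46, 30) = 30
Waiting-time penalty: 30 × £220 = £6,600
Total award: £78,700 + £157,400 + £6,600 = £242,700

£242,700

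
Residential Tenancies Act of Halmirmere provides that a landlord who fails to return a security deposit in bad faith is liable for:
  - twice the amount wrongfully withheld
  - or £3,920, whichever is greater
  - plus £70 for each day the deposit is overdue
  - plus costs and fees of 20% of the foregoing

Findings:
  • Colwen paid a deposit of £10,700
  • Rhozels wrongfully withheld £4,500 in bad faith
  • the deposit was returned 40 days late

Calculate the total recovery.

£14,160

Doubled: 2 × £4,500 = £9,000
Minimum £3,920: £9,000 meets the minimum, no increase.
Late-return penalty: 40 × £70 = £2,800
Damages plus late penalty: £9,000 + £2,800 = £11,800
Costs and fees: 20% of £11,800 = £2,360
Total recovery: £11,800 + £2,360 = £14,160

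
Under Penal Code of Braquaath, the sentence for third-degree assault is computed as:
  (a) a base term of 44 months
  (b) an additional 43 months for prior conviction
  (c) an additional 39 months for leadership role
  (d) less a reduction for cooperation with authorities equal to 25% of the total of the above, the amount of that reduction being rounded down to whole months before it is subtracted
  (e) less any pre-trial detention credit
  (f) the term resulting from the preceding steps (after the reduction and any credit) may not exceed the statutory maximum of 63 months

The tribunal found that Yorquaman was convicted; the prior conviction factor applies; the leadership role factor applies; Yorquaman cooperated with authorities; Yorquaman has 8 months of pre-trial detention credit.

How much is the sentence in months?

Prior conviction enhancement: +43 months
Leadership role enhancement: +39 months
Adjusted term: 44 months + 43 months + 39 months = 126 months
Cooperation with authorities reduction: 25% of 126 months = 31 months (rounded down)
After reduction: 126 − 31 = 95 months
Less pre-trial detention credit: 95 months − 8 months = 87 months
Cap at 63 months: 87 months exceeds the cap → 63 months

Sentence: 63 months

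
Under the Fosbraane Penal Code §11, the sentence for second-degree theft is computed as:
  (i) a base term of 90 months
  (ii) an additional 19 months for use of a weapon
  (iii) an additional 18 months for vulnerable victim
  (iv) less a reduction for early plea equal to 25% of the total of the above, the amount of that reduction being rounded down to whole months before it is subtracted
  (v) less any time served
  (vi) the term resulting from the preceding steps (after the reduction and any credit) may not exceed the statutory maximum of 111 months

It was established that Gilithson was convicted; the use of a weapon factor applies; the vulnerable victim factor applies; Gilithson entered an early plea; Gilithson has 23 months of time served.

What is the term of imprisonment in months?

73 months

Use of a weapon enhancement: +19 months
Vulnerable victim enhancement: +18 months
Adjusted term: 90 months + 19 months + 18 months = 127 months
Early plea reduction: 25% of 127 months = 31 months (rounded down)
After reduction: 127 − 31 = 96 months
Less time served: 96 months − 23 months = 73 months
Cap at 111 months: 73 months is within the cap, no reduction.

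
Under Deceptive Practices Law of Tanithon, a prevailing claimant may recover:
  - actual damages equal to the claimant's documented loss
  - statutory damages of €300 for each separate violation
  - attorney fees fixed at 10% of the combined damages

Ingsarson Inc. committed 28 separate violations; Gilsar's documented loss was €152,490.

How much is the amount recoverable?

Total recovery: €176,979

Statutory damages: 28 × €300 = €8,400
Combined damages: €152,490 + €8,400 = €160,890
Attorney fees: 10% of €160,890 = €16,089
Total recovery: €160,890 + €16,089 = €176,979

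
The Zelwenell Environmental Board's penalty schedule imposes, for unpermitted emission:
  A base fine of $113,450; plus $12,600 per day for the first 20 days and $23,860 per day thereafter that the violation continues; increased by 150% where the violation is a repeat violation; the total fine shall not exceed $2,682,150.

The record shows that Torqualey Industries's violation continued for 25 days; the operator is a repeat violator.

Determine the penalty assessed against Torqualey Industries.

$1,211,875

First 20 days: 20 × $12,600 = $252,000
Remaining days: (25 − 20) × $23,860 = $119,300
Per-day component: $252,000 + $119,300 = $371,300
Base plus per-day: $113,450 + $371,300 = $484,750
Enhancement: 150% of $484,750 = $727,125
Enhanced fine: $484,750 + $727,125 = $1,211,875
Cap at $2,682,150: $1,211,875 is within the cap, no reduction.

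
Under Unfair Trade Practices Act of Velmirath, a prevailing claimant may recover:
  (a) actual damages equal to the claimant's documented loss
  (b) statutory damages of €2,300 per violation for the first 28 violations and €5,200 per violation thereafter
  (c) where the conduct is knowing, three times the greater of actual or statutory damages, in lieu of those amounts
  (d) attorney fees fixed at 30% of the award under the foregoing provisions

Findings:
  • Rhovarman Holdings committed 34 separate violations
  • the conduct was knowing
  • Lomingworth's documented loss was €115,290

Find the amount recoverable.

First 28 violations: 28 × €2,300 = €64,400
Remaining violations: (34 − 28) × €5,200 = €31,200
Statutory damages: €64,400 + €31,200 = €95,600
Greater of actual damages (€115,290) or statutory damages (€95,600): €115,290
Trebled: 3 × €115,290 = €345,870
Attorney fees: 30% of €345,870 = €103,761
Total recovery: €345,870 + €103,761 = €449,631

€449,631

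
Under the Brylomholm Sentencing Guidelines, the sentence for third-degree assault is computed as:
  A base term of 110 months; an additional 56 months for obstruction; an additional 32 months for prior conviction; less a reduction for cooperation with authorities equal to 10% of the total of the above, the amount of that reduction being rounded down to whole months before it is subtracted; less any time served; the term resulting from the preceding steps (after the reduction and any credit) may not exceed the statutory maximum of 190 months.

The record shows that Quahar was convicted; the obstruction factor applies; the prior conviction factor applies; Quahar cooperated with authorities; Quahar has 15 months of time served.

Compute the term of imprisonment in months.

Obstruction enhancement: +56 months
Prior conviction enhancement: +32 months
Adjusted term: 110 months + 56 months + 32 months = 198 months
Cooperation with authorities reduction: 10% of 198 months = 19 months (rounded down)
After reduction: 198 − 19 = 179 months
Less time served: 179 months − 15 months = 164 months
Cap at 190 months: 164 months is within the cap, no reduction.

164 months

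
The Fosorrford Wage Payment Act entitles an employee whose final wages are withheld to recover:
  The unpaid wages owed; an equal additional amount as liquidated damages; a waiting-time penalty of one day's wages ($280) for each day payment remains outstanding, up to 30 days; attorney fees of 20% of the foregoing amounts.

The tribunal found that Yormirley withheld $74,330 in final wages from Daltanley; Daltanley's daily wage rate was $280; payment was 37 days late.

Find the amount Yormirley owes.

$188,472

Liquidated damages (equal amount): $74,330
Penalty days: min(37, 30) = 30
Waiting-time penalty: 30 × $280 = $8,400
Subtotal: $74,330 + $74,330 + $8,400 = $157,060
Attorney fees: 20% of $157,060 = $31,412
Total award: $157,060 + $31,412 = $188,472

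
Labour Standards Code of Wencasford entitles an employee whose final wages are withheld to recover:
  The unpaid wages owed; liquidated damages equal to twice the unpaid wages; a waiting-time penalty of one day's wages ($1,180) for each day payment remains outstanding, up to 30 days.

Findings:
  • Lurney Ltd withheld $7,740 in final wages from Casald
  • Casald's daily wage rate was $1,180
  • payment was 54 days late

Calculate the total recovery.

$58,620

Doubled: 2 × $7,740 = $15,480
Penalty days: min(54, 30) = 30
Waiting-time penalty: 30 × $1,180 = $35,400
Total award: $7,740 + $15,480 + $35,400 = $58,620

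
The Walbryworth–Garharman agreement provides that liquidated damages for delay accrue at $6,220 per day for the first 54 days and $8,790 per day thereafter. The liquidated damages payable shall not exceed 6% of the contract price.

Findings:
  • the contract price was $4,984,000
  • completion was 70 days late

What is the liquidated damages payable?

First 54 days: 54 × $6,220 = $335,880
Remaining days: (70 − 54) × $8,790 = $140,640
Accrued per-day damages: $335,880 + $140,640 = $476,520
Cap: 6% of $4,984,000 = $299,040
Cap at $299,040: $476,520 exceeds the cap → $299,040

$299,040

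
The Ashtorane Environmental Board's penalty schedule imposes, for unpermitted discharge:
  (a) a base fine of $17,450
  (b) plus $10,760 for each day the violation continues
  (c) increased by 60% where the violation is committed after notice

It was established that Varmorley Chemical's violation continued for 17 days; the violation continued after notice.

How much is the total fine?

Per-day component: 17 × $10,760 = $182,920
Base plus per-day: $17,450 + $182,920 = $200,370
Enhancement: 60% of $200,370 = $120,222
Enhanced fine: $200,370 + $120,222 = $320,592

$320,592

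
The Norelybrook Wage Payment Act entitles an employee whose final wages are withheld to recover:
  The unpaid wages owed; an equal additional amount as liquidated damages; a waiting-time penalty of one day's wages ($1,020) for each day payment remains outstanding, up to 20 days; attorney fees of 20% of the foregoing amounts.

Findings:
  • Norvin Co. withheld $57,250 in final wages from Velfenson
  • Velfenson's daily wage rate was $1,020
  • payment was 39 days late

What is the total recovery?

$161,880

Liquidated damages (equal amount): $57,250
Penalty days: min(39, 20) = 20
Waiting-time penalty: 20 × $1,020 = $20,400
Subtotal: $57,250 + $57,250 + $20,400 = $134,900
Attorney fees: 20% of $134,900 = $26,980
Total award: $134,900 + $26,980 = $161,880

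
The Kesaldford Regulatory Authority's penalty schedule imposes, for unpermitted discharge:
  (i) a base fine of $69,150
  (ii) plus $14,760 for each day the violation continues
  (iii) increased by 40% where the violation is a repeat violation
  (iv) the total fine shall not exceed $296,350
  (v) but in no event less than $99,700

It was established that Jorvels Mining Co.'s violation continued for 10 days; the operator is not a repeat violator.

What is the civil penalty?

Per-day component: 10 × $14,760 = $147,600
Base plus per-day: $69,150 + $147,600 = $216,750
The operator is not a repeat violator: no 40% increase.
Cap at $296,350: $216,750 is within the cap, no reduction.
Minimum $99,700: $216,750 meets the minimum, no increase.

$216,750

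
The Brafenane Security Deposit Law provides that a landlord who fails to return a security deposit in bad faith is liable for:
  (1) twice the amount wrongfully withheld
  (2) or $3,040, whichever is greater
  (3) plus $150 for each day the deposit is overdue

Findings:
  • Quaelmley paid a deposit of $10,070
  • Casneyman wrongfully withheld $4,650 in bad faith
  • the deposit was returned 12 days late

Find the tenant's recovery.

Doubled: 2 × $4,650 = $9,300
Minimum $3,040: $9,300 meets the minimum, no increase.
Late-return penalty: 12 × $150 = $1,800
Damages plus late penalty: $9,300 + $1,800 = $11,100

$11,100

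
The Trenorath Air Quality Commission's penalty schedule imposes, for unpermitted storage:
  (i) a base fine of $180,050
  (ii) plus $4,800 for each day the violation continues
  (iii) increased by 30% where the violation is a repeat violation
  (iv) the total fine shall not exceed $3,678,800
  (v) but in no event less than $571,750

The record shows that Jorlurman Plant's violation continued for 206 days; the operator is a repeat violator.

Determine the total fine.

Per-day component: 206 × $4,800 = $988,800
Base plus per-day: $180,050 + $988,800 = $1,168,850
Enhancement: 30% of $1,168,850 = $350,655
Enhanced fine: $1,168,850 + $350,655 = $1,519,505
Cap at $3,678,800: $1,519,505 is within the cap, no reduction.
Minimum $571,750: $1,519,505 meets the minimum, no increase.

$1,519,505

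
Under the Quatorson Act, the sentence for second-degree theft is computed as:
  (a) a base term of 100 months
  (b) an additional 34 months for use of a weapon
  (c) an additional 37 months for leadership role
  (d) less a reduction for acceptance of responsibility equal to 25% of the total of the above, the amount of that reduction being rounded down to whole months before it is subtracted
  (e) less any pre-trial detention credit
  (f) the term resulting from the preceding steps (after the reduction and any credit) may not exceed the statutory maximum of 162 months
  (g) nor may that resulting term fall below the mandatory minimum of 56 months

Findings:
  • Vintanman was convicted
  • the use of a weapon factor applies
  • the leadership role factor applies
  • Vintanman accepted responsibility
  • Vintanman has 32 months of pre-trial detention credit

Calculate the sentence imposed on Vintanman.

Use of a weapon enhancement: +34 months
Leadership role enhancement: +37 months
Adjusted term: 100 months + 34 months + 37 months = 171 months
Acceptance of responsibility reduction: 25% of 171 months = 42 months (rounded down)
After reduction: 171 − 42 = 129 months
Less pre-trial detention credit: 129 months − 32 months = 97 months
Cap at 162 months: 97 months is within the cap, no reduction.
Minimum 56 months: 97 months meets the minimum, no increase.

97 months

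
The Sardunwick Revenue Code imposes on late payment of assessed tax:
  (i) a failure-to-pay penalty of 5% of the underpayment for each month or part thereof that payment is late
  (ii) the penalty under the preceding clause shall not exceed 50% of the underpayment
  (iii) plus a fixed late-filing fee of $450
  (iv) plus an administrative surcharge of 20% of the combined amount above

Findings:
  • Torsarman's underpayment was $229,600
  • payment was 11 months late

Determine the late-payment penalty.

Penalty: $138,300

Accrued rate: 5% × 11 = 55%, capped at 50% → 50%
Failure-to-pay penalty: 50% of $229,600 = $114,800
Penalty before surcharge: $114,800 + $450 = $115,250
Administrative surcharge: 20% of $115,250 = $23,050
Total penalty: $115,250 + $23,050 = $138,300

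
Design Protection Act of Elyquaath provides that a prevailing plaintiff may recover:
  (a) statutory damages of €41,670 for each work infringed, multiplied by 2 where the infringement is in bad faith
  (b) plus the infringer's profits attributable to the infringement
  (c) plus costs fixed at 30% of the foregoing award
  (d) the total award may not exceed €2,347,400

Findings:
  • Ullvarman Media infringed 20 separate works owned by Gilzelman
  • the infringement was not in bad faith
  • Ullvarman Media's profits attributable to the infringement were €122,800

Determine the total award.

Statutory damages: 20 × €41,670 = €833,400
Infringement not in bad faith: no ×2 enhancement.
Combined award: €833,400 + €122,800 = €956,200
Costs: 30% of €956,200 = €286,860
Award plus costs: €956,200 + €286,860 = €1,243,060
Cap at €2,347,400: €1,243,060 is within the cap, no reduction.

€1,243,060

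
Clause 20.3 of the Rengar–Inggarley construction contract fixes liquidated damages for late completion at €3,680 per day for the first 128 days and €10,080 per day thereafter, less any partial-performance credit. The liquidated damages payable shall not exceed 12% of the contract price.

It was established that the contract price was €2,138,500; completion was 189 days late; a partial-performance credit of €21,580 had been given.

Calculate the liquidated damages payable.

€256,620

First 128 days: 128 × €3,680 = €471,040
Remaining days: (189 − 128) × €10,080 = €614,880
Accrued per-day damages: €471,040 + €614,880 = €1,085,920
Less partial-performance credit: €1,085,920 − €21,580 = €1,064,340
Cap: 12% of €2,138,500 = €256,620
Cap at €256,620: €1,064,340 exceeds the cap → €256,620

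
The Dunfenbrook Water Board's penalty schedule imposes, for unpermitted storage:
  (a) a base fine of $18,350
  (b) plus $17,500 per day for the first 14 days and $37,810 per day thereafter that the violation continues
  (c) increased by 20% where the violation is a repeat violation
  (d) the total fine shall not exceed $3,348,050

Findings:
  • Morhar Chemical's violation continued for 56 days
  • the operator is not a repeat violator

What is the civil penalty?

$1,851,370

First 14 days: 14 × $17,500 = $245,000
Remaining days: (56 − 14) × $37,810 = $1,588,020
Per-day component: $245,000 + $1,588,020 = $1,833,020
Base plus per-day: $18,350 + $1,833,020 = $1,851,370
The operator is not a repeat violator: no 20% increase.
Cap at $3,348,050: $1,851,370 is within the cap, no reduction.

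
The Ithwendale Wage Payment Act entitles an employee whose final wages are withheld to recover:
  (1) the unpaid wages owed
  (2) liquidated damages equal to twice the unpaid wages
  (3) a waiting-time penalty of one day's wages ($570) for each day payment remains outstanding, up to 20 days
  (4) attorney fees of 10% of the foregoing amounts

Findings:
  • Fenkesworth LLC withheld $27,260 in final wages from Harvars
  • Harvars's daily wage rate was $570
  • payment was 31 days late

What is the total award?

Doubled: 2 × $27,260 = $54,520
Penalty days: min(31, 20) = 20
Waiting-time penalty: 20 × $570 = $11,400
Subtotal: $27,260 + $54,520 + $11,400 = $93,180
Attorney fees: 10% of $93,180 = $9,318
Total award: $93,180 + $9,318 = $102,498

$102,498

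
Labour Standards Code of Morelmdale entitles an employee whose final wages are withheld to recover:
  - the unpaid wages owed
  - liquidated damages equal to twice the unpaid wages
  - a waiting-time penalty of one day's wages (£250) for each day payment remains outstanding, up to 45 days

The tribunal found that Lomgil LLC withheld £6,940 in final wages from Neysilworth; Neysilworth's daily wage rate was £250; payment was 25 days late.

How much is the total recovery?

£27,070

Doubled: 2 × £6,940 = £13,880
Penalty days: min(25, 45) = 25
Waiting-time penalty: 25 × £250 = £6,250
Total award: £6,940 + £13,880 + £6,250 = £27,070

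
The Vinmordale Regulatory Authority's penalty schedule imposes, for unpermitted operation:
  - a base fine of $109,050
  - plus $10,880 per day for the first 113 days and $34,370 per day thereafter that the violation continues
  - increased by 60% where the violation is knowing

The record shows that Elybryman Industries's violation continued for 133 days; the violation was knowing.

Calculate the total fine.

Civil penalty: $3,241,424

First 113 days: 113 × $10,880 = $1,229,440
Remaining days: (133 − 113) × $34,370 = $687,400
Per-day component: $1,229,440 + $687,400 = $1,916,840
Base plus per-day: $109,050 + $1,916,840 = $2,025,890
Enhancement: 60% of $2,025,890 = $1,215,534
Enhanced fine: $2,025,890 + $1,215,534 = $3,241,424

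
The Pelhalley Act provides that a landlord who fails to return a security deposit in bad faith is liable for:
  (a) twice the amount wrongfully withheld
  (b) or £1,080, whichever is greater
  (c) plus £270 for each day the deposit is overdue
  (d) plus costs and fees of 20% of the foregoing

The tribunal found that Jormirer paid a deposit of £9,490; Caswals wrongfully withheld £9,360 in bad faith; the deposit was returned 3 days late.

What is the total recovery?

£23,436

Doubled: 2 × £9,360 = £18,720
Minimum £1,080: £18,720 meets the minimum, no increase.
Late-return penalty: 3 × £270 = £810
Damages plus late penalty: £18,720 + £810 = £19,530
Costs and fees: 20% of £19,530 = £3,906
Total recovery: £19,530 + £3,906 = £23,436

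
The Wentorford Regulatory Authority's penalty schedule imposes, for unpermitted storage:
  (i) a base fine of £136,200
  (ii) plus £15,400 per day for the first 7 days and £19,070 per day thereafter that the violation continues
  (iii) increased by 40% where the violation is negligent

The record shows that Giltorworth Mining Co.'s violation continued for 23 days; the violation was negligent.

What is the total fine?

First 7 days: 7 × £15,400 = £107,800
Remaining days: (23 − 7) × £19,070 = £305,120
Per-day component: £107,800 + £305,120 = £412,920
Base plus per-day: £136,200 + £412,920 = £549,120
Enhancement: 40% of £549,120 = £219,648
Enhanced fine: £549,120 + £219,648 = £768,768

£768,768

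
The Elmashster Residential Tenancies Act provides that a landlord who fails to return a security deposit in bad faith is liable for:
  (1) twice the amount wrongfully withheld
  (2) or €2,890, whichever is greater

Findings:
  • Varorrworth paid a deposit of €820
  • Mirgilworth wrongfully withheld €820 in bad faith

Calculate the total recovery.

Doubled: 2 × €820 = €1,640
Minimum €2,890: €1,640 is below the minimum → €2,890

€2,890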